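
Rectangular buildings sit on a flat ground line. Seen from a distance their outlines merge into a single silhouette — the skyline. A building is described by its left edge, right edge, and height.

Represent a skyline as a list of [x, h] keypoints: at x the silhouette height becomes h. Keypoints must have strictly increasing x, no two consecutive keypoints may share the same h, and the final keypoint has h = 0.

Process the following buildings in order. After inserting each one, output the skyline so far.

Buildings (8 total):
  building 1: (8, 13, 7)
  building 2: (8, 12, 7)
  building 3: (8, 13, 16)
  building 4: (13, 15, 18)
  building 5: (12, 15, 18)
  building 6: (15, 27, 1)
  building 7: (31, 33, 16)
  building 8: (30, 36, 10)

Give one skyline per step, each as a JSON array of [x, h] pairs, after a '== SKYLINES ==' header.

== SKYLINES ==
[[8,7],[13,0]]
[[8,7],[13,0]]
[[8,16],[13,0]]
[[8,16],[13,18],[15,0]]
[[8,16],[12,18],[15,0]]
[[8,16],[12,18],[15,1],[27,0]]
[[8,16],[12,18],[15,1],[27,0],[31,16],[33,0]]
[[8,16],[12,18],[15,1],[27,0],[30,10],[31,16],[33,10],[36,0]]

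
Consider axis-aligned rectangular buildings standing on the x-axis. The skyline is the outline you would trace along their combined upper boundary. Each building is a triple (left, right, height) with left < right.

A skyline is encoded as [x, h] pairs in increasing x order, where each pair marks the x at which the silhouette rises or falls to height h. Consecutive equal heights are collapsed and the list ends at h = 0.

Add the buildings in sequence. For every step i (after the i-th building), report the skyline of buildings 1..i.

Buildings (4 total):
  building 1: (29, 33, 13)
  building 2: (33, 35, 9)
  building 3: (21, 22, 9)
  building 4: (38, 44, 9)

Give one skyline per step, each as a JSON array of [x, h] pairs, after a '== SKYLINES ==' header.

== SKYLINES ==
[[29,13],[33,0]]
[[29,13],[33,9],[35,0]]
[[21,9],[22,0],[29,13],[33,9],[35,0]]
[[21,9],[22,0],[29,13],[33,9],[35,0],[38,9],[44,0]]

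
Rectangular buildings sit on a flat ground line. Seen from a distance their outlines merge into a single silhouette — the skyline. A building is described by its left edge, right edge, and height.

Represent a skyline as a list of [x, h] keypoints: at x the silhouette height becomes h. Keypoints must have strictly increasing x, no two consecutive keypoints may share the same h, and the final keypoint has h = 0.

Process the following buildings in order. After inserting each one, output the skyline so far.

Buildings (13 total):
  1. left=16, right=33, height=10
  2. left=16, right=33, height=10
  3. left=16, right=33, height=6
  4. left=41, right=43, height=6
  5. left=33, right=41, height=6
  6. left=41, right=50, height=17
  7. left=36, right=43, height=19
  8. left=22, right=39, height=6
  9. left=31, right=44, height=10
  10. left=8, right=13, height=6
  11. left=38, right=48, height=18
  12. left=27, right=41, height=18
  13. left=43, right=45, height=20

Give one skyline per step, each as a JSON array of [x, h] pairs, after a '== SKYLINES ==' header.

== SKYLINES ==
[[16,10],[33,0]]
[[16,10],[33,0]]
[[16,10],[33,0]]
[[16,10],[33,0],[41,6],[43,0]]
[[16,10],[33,6],[43,0]]
[[16,10],[33,6],[41,17],[50,0]]
[[16,10],[33,6],[36,19],[43,17],[50,0]]
[[16,10],[33,6],[36,19],[43,17],[50,0]]
[[16,10],[36,19],[43,17],[50,0]]
[[8,6],[13,0],[16,10],[36,19],[43,17],[50,0]]
[[8,6],[13,0],[16,10],[36,19],[43,18],[48,17],[50,0]]
[[8,6],[13,0],[16,10],[27,18],[36,19],[43,18],[48,17],[50,0]]
[[8,6],[13,0],[16,10],[27,18],[36,19],[43,20],[45,18],[48,17],[50,0]]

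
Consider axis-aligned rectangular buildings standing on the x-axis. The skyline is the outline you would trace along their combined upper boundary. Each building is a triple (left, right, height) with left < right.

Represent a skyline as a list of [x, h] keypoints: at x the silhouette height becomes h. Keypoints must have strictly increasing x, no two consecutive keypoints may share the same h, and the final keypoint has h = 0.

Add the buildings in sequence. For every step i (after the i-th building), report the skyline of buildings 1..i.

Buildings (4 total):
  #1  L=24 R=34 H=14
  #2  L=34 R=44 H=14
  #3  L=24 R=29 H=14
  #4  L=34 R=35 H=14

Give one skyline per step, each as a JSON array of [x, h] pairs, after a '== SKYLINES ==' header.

== SKYLINES ==
[[24,14],[34,0]]
[[24,14],[44,0]]
[[24,14],[44,0]]
[[24,14],[44,0]]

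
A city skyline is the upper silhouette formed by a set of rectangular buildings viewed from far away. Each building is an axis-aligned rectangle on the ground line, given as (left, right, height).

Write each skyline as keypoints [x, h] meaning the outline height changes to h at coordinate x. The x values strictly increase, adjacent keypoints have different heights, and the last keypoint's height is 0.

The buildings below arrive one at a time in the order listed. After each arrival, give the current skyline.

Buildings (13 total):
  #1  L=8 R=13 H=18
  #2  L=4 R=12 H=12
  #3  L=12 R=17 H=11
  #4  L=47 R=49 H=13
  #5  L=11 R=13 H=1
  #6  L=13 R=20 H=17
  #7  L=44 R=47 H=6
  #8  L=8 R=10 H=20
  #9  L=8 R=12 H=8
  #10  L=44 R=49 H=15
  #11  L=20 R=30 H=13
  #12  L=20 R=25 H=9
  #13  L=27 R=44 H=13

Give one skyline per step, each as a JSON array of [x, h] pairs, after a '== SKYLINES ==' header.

== SKYLINES ==
[[8,18],[13,0]]
[[4,12],[8,18],[13,0]]
[[4,12],[8,18],[13,11],[17,0]]
[[4,12],[8,18],[13,11],[17,0],[47,13],[49,0]]
[[4,12],[8,18],[13,11],[17,0],[47,13],[49,0]]
[[4,12],[8,18],[13,17],[20,0],[47,13],[49,0]]
[[4,12],[8,18],[13,17],[20,0],[44,6],[47,13],[49,0]]
[[4,12],[8,20],[10,18],[13,17],[20,0],[44,6],[47,13],[49,0]]
[[4,12],[8,20],[10,18],[13,17],[20,0],[44,6],[47,13],[49,0]]
[[4,12],[8,20],[10,18],[13,17],[20,0],[44,15],[49,0]]
[[4,12],[8,20],[10,18],[13,17],[20,13],[30,0],[44,15],[49,0]]
[[4,12],[8,20],[10,18],[13,17],[20,13],[30,0],[44,15],[49,0]]
[[4,12],[8,20],[10,18],[13,17],[20,13],[44,15],[49,0]]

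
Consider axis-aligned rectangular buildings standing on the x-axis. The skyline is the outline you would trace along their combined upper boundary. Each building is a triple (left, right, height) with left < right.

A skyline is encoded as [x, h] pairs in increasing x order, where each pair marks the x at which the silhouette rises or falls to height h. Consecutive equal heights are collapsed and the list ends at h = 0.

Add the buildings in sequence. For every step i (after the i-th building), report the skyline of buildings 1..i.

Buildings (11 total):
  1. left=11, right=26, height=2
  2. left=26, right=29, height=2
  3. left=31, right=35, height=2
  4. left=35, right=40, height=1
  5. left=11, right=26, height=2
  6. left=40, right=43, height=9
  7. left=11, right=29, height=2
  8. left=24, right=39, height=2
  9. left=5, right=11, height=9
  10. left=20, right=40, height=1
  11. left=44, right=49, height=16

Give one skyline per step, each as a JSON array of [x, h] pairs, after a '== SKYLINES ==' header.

== SKYLINES ==
[[11,2],[26,0]]
[[11,2],[29,0]]
[[11,2],[29,0],[31,2],[35,0]]
[[11,2],[29,0],[31,2],[35,1],[40,0]]
[[11,2],[29,0],[31,2],[35,1],[40,0]]
[[11,2],[29,0],[31,2],[35,1],[40,9],[43,0]]
[[11,2],[29,0],[31,2],[35,1],[40,9],[43,0]]
[[11,2],[39,1],[40,9],[43,0]]
[[5,9],[11,2],[39,1],[40,9],[43,0]]
[[5,9],[11,2],[39,1],[40,9],[43,0]]
[[5,9],[11,2],[39,1],[40,9],[43,0],[44,16],[49,0]]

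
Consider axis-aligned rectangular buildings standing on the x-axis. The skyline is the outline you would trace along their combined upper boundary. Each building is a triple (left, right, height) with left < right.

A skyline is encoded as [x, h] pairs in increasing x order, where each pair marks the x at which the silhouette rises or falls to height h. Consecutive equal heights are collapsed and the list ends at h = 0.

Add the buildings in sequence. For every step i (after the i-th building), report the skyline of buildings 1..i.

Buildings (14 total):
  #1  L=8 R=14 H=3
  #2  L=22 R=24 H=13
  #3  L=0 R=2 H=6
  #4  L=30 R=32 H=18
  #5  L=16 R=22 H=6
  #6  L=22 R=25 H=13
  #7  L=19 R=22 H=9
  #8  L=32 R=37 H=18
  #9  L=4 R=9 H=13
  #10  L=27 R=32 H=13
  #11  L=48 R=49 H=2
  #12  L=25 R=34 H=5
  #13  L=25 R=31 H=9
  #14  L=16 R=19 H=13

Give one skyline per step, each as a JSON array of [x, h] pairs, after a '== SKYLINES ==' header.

== SKYLINES ==
[[8,3],[14,0]]
[[8,3],[14,0],[22,13],[24,0]]
[[0,6],[2,0],[8,3],[14,0],[22,13],[24,0]]
[[0,6],[2,0],[8,3],[14,0],[22,13],[24,0],[30,18],[32,0]]
[[0,6],[2,0],[8,3],[14,0],[16,6],[22,13],[24,0],[30,18],[32,0]]
[[0,6],[2,0],[8,3],[14,0],[16,6],[22,13],[25,0],[30,18],[32,0]]
[[0,6],[2,0],[8,3],[14,0],[16,6],[19,9],[22,13],[25,0],[30,18],[32,0]]
[[0,6],[2,0],[8,3],[14,0],[16,6],[19,9],[22,13],[25,0],[30,18],[37,0]]
[[0,6],[2,0],[4,13],[9,3],[14,0],[16,6],[19,9],[22,13],[25,0],[30,18],[37,0]]
[[0,6],[2,0],[4,13],[9,3],[14,0],[16,6],[19,9],[22,13],[25,0],[27,13],[30,18],[37,0]]
[[0,6],[2,0],[4,13],[9,3],[14,0],[16,6],[19,9],[22,13],[25,0],[27,13],[30,18],[37,0],[48,2],[49,0]]
[[0,6],[2,0],[4,13],[9,3],[14,0],[16,6],[19,9],[22,13],[25,5],[27,13],[30,18],[37,0],[48,2],[49,0]]
[[0,6],[2,0],[4,13],[9,3],[14,0],[16,6],[19,9],[22,13],[25,9],[27,13],[30,18],[37,0],[48,2],[49,0]]
[[0,6],[2,0],[4,13],[9,3],[14,0],[16,13],[19,9],[22,13],[25,9],[27,13],[30,18],[37,0],[48,2],[49,0]]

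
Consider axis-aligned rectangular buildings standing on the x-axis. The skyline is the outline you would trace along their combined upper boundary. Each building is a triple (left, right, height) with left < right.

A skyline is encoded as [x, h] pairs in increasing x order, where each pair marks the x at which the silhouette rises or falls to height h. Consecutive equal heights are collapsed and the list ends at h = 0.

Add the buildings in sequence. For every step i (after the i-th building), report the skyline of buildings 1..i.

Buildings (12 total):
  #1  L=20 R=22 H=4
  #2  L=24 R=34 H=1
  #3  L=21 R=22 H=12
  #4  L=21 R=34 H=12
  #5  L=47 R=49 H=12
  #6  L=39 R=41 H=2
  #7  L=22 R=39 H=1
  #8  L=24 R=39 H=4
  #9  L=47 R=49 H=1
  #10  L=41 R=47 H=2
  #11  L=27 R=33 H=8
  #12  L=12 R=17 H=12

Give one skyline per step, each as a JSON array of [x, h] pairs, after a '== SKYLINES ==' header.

== SKYLINES ==
[[20,4],[22,0]]
[[20,4],[22,0],[24,1],[34,0]]
[[20,4],[21,12],[22,0],[24,1],[34,0]]
[[20,4],[21,12],[34,0]]
[[20,4],[21,12],[34,0],[47,12],[49,0]]
[[20,4],[21,12],[34,0],[39,2],[41,0],[47,12],[49,0]]
[[20,4],[21,12],[34,1],[39,2],[41,0],[47,12],[49,0]]
[[20,4],[21,12],[34,4],[39,2],[41,0],[47,12],[49,0]]
[[20,4],[21,12],[34,4],[39,2],[41,0],[47,12],[49,0]]
[[20,4],[21,12],[34,4],[39,2],[47,12],[49,0]]
[[20,4],[21,12],[34,4],[39,2],[47,12],[49,0]]
[[12,12],[17,0],[20,4],[21,12],[34,4],[39,2],[47,12],[49,0]]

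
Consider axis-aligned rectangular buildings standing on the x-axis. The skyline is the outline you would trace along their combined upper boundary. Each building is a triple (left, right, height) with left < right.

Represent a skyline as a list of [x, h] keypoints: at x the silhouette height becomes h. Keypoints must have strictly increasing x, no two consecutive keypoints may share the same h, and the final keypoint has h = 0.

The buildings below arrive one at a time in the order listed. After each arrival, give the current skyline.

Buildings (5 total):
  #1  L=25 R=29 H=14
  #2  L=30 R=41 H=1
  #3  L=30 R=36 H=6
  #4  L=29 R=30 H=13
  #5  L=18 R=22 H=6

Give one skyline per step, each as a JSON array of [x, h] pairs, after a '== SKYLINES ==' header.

== SKYLINES ==
[[25,14],[29,0]]
[[25,14],[29,0],[30,1],[41,0]]
[[25,14],[29,0],[30,6],[36,1],[41,0]]
[[25,14],[29,13],[30,6],[36,1],[41,0]]
[[18,6],[22,0],[25,14],[29,13],[30,6],[36,1],[41,0]]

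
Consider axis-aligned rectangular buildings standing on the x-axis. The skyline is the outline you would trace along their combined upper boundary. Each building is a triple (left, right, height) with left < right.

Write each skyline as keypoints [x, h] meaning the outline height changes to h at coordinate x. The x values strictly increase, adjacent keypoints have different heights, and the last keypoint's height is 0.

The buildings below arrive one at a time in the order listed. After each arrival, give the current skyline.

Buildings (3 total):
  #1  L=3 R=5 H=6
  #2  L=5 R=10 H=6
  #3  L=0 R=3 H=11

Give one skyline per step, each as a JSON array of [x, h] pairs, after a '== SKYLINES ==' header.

== SKYLINES ==
[[3,6],[5,0]]
[[3,6],[10,0]]
[[0,11],[3,6],[10,0]]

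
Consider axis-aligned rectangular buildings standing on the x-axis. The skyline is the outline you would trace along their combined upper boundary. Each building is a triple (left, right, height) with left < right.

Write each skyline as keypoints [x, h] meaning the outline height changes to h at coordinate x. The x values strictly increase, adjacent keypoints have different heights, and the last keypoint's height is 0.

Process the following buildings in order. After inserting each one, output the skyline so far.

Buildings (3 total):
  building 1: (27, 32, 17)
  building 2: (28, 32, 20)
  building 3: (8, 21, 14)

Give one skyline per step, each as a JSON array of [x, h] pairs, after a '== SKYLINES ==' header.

== SKYLINES ==
[[27,17],[32,0]]
[[27,17],[28,20],[32,0]]
[[8,14],[21,0],[27,17],[28,20],[32,0]]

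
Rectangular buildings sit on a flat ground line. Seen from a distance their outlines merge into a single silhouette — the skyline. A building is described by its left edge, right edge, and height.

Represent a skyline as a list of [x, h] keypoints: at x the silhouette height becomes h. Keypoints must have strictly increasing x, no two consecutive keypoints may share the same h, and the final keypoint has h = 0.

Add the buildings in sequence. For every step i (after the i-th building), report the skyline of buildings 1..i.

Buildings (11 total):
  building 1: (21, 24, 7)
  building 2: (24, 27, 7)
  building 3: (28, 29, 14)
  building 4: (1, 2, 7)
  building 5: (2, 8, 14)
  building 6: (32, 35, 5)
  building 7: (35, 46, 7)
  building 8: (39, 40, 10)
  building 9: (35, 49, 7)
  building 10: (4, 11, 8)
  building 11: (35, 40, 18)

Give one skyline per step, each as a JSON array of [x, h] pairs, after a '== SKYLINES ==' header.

== SKYLINES ==
[[21,7],[24,0]]
[[21,7],[27,0]]
[[21,7],[27,0],[28,14],[29,0]]
[[1,7],[2,0],[21,7],[27,0],[28,14],[29,0]]
[[1,7],[2,14],[8,0],[21,7],[27,0],[28,14],[29,0]]
[[1,7],[2,14],[8,0],[21,7],[27,0],[28,14],[29,0],[32,5],[35,0]]
[[1,7],[2,14],[8,0],[21,7],[27,0],[28,14],[29,0],[32,5],[35,7],[46,0]]
[[1,7],[2,14],[8,0],[21,7],[27,0],[28,14],[29,0],[32,5],[35,7],[39,10],[40,7],[46,0]]
[[1,7],[2,14],[8,0],[21,7],[27,0],[28,14],[29,0],[32,5],[35,7],[39,10],[40,7],[49,0]]
[[1,7],[2,14],[8,8],[11,0],[21,7],[27,0],[28,14],[29,0],[32,5],[35,7],[39,10],[40,7],[49,0]]
[[1,7],[2,14],[8,8],[11,0],[21,7],[27,0],[28,14],[29,0],[32,5],[35,18],[40,7],[49,0]]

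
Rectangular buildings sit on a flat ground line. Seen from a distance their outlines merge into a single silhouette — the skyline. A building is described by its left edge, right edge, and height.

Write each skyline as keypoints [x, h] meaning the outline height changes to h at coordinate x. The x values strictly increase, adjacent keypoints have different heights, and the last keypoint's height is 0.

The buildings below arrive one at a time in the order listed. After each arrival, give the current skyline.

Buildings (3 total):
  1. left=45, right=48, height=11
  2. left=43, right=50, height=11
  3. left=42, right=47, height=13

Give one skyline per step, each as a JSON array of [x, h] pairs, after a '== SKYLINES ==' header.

== SKYLINES ==
[[45,11],[48,0]]
[[43,11],[50,0]]
[[42,13],[47,11],[50,0]]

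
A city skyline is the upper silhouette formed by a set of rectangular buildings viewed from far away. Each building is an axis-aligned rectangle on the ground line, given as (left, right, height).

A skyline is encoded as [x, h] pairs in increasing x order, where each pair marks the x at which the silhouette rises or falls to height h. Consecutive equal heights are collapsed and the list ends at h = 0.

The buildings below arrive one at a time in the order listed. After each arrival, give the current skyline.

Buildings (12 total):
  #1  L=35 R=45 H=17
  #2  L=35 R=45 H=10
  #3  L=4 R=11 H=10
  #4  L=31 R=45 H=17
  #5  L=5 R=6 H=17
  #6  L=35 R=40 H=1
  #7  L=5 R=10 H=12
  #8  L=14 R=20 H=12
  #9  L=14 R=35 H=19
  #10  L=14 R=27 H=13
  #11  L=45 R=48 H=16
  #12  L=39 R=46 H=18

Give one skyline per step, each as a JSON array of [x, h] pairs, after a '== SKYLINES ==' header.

== SKYLINES ==
[[35,17],[45,0]]
[[35,17],[45,0]]
[[4,10],[11,0],[35,17],[45,0]]
[[4,10],[11,0],[31,17],[45,0]]
[[4,10],[5,17],[6,10],[11,0],[31,17],[45,0]]
[[4,10],[5,17],[6,10],[11,0],[31,17],[45,0]]
[[4,10],[5,17],[6,12],[10,10],[11,0],[31,17],[45,0]]
[[4,10],[5,17],[6,12],[10,10],[11,0],[14,12],[20,0],[31,17],[45,0]]
[[4,10],[5,17],[6,12],[10,10],[11,0],[14,19],[35,17],[45,0]]
[[4,10],[5,17],[6,12],[10,10],[11,0],[14,19],[35,17],[45,0]]
[[4,10],[5,17],[6,12],[10,10],[11,0],[14,19],[35,17],[45,16],[48,0]]
[[4,10],[5,17],[6,12],[10,10],[11,0],[14,19],[35,17],[39,18],[46,16],[48,0]]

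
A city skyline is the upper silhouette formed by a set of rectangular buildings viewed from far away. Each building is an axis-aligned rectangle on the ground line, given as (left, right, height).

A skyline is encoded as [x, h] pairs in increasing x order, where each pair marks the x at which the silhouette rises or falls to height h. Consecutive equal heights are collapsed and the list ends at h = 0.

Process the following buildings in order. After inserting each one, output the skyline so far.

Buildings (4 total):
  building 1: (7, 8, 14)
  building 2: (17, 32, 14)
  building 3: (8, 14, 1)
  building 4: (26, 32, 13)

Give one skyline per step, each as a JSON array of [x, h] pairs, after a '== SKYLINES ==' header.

== SKYLINES ==
[[7,14],[8,0]]
[[7,14],[8,0],[17,14],[32,0]]
[[7,14],[8,1],[14,0],[17,14],[32,0]]
[[7,14],[8,1],[14,0],[17,14],[32,0]]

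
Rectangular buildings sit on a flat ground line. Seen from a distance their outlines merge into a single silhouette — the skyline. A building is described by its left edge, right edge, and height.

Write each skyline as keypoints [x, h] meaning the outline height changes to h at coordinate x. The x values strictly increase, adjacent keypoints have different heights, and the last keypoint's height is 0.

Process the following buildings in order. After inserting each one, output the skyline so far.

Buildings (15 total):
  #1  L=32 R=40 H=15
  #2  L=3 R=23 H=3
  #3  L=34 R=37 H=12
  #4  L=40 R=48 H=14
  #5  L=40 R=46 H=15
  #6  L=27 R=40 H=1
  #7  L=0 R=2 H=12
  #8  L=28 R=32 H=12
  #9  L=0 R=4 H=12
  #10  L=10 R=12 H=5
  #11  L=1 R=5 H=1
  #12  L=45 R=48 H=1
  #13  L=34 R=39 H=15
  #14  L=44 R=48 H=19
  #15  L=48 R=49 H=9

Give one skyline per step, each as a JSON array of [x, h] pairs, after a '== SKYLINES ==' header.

== SKYLINES ==
[[32,15],[40,0]]
[[3,3],[23,0],[32,15],[40,0]]
[[3,3],[23,0],[32,15],[40,0]]
[[3,3],[23,0],[32,15],[40,14],[48,0]]
[[3,3],[23,0],[32,15],[46,14],[48,0]]
[[3,3],[23,0],[27,1],[32,15],[46,14],[48,0]]
[[0,12],[2,0],[3,3],[23,0],[27,1],[32,15],[46,14],[48,0]]
[[0,12],[2,0],[3,3],[23,0],[27,1],[28,12],[32,15],[46,14],[48,0]]
[[0,12],[4,3],[23,0],[27,1],[28,12],[32,15],[46,14],[48,0]]
[[0,12],[4,3],[10,5],[12,3],[23,0],[27,1],[28,12],[32,15],[46,14],[48,0]]
[[0,12],[4,3],[10,5],[12,3],[23,0],[27,1],[28,12],[32,15],[46,14],[48,0]]
[[0,12],[4,3],[10,5],[12,3],[23,0],[27,1],[28,12],[32,15],[46,14],[48,0]]
[[0,12],[4,3],[10,5],[12,3],[23,0],[27,1],[28,12],[32,15],[46,14],[48,0]]
[[0,12],[4,3],[10,5],[12,3],[23,0],[27,1],[28,12],[32,15],[44,19],[48,0]]
[[0,12],[4,3],[10,5],[12,3],[23,0],[27,1],[28,12],[32,15],[44,19],[48,9],[49,0]]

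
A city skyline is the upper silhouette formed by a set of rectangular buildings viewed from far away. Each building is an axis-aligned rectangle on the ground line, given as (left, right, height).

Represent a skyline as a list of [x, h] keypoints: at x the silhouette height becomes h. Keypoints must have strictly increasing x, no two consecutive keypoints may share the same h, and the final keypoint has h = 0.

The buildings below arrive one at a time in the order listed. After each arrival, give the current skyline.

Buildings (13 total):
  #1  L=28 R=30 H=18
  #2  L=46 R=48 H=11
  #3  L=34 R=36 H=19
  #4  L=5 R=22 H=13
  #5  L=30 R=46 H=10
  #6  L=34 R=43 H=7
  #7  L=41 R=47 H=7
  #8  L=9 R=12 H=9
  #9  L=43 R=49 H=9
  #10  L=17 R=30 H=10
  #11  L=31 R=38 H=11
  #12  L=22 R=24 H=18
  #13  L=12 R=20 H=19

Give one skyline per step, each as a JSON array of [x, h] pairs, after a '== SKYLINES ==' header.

== SKYLINES ==
[[28,18],[30,0]]
[[28,18],[30,0],[46,11],[48,0]]
[[28,18],[30,0],[34,19],[36,0],[46,11],[48,0]]
[[5,13],[22,0],[28,18],[30,0],[34,19],[36,0],[46,11],[48,0]]
[[5,13],[22,0],[28,18],[30,10],[34,19],[36,10],[46,11],[48,0]]
[[5,13],[22,0],[28,18],[30,10],[34,19],[36,10],[46,11],[48,0]]
[[5,13],[22,0],[28,18],[30,10],[34,19],[36,10],[46,11],[48,0]]
[[5,13],[22,0],[28,18],[30,10],[34,19],[36,10],[46,11],[48,0]]
[[5,13],[22,0],[28,18],[30,10],[34,19],[36,10],[46,11],[48,9],[49,0]]
[[5,13],[22,10],[28,18],[30,10],[34,19],[36,10],[46,11],[48,9],[49,0]]
[[5,13],[22,10],[28,18],[30,10],[31,11],[34,19],[36,11],[38,10],[46,11],[48,9],[49,0]]
[[5,13],[22,18],[24,10],[28,18],[30,10],[31,11],[34,19],[36,11],[38,10],[46,11],[48,9],[49,0]]
[[5,13],[12,19],[20,13],[22,18],[24,10],[28,18],[30,10],[31,11],[34,19],[36,11],[38,10],[46,11],[48,9],[49,0]]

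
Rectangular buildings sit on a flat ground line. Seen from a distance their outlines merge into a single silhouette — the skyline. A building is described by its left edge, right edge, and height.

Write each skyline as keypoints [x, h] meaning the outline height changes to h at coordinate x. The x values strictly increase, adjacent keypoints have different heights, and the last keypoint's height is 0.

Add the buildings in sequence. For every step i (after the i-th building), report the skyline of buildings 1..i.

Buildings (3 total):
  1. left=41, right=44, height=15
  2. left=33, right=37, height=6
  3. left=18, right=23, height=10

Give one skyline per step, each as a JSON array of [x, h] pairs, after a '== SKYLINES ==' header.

== SKYLINES ==
[[41,15],[44,0]]
[[33,6],[37,0],[41,15],[44,0]]
[[18,10],[23,0],[33,6],[37,0],[41,15],[44,0]]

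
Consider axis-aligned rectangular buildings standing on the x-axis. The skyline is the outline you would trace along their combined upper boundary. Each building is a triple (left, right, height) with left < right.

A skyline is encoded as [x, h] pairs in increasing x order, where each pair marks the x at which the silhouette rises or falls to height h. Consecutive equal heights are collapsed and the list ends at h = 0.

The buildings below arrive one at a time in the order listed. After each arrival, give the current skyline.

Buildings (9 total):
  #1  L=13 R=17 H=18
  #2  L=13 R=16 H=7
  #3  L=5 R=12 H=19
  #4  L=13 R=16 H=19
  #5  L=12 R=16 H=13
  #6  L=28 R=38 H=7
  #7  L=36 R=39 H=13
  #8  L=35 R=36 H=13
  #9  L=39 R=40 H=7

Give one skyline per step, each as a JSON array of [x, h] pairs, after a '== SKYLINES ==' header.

== SKYLINES ==
[[13,18],[17,0]]
[[13,18],[17,0]]
[[5,19],[12,0],[13,18],[17,0]]
[[5,19],[12,0],[13,19],[16,18],[17,0]]
[[5,19],[12,13],[13,19],[16,18],[17,0]]
[[5,19],[12,13],[13,19],[16,18],[17,0],[28,7],[38,0]]
[[5,19],[12,13],[13,19],[16,18],[17,0],[28,7],[36,13],[39,0]]
[[5,19],[12,13],[13,19],[16,18],[17,0],[28,7],[35,13],[39,0]]
[[5,19],[12,13],[13,19],[16,18],[17,0],[28,7],[35,13],[39,7],[40,0]]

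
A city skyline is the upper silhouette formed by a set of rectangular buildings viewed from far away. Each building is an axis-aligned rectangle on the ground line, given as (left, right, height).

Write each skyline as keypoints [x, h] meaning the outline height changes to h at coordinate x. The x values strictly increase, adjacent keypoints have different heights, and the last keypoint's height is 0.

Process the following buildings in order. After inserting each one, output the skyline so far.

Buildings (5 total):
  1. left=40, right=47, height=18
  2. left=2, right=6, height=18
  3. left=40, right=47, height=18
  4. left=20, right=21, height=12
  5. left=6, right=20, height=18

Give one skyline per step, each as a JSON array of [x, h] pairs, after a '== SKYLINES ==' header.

== SKYLINES ==
[[40,18],[47,0]]
[[2,18],[6,0],[40,18],[47,0]]
[[2,18],[6,0],[40,18],[47,0]]
[[2,18],[6,0],[20,12],[21,0],[40,18],[47,0]]
[[2,18],[20,12],[21,0],[40,18],[47,0]]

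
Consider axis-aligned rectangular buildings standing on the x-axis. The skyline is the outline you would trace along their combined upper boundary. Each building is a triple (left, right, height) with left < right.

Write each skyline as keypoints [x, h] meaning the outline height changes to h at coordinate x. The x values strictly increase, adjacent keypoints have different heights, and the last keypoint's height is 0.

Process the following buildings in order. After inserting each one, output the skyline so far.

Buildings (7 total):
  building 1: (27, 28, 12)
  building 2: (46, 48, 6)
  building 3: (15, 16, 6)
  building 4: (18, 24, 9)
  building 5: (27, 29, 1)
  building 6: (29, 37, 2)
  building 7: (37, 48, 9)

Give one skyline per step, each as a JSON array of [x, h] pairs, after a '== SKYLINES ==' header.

== SKYLINES ==
[[27,12],[28,0]]
[[27,12],[28,0],[46,6],[48,0]]
[[15,6],[16,0],[27,12],[28,0],[46,6],[48,0]]
[[15,6],[16,0],[18,9],[24,0],[27,12],[28,0],[46,6],[48,0]]
[[15,6],[16,0],[18,9],[24,0],[27,12],[28,1],[29,0],[46,6],[48,0]]
[[15,6],[16,0],[18,9],[24,0],[27,12],[28,1],[29,2],[37,0],[46,6],[48,0]]
[[15,6],[16,0],[18,9],[24,0],[27,12],[28,1],[29,2],[37,9],[48,0]]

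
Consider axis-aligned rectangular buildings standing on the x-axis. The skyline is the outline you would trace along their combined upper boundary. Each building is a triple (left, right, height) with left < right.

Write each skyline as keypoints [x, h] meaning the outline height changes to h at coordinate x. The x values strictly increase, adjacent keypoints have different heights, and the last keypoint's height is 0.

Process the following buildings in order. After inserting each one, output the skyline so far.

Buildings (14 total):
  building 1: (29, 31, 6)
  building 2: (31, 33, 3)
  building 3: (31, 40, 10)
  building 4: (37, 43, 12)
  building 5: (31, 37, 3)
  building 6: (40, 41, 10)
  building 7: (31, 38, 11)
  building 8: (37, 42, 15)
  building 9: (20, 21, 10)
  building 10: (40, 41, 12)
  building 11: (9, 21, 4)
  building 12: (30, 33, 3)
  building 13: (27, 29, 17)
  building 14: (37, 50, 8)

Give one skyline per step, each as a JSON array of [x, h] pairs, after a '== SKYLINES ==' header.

== SKYLINES ==
[[29,6],[31,0]]
[[29,6],[31,3],[33,0]]
[[29,6],[31,10],[40,0]]
[[29,6],[31,10],[37,12],[43,0]]
[[29,6],[31,10],[37,12],[43,0]]
[[29,6],[31,10],[37,12],[43,0]]
[[29,6],[31,11],[37,12],[43,0]]
[[29,6],[31,11],[37,15],[42,12],[43,0]]
[[20,10],[21,0],[29,6],[31,11],[37,15],[42,12],[43,0]]
[[20,10],[21,0],[29,6],[31,11],[37,15],[42,12],[43,0]]
[[9,4],[20,10],[21,0],[29,6],[31,11],[37,15],[42,12],[43,0]]
[[9,4],[20,10],[21,0],[29,6],[31,11],[37,15],[42,12],[43,0]]
[[9,4],[20,10],[21,0],[27,17],[29,6],[31,11],[37,15],[42,12],[43,0]]
[[9,4],[20,10],[21,0],[27,17],[29,6],[31,11],[37,15],[42,12],[43,8],[50,0]]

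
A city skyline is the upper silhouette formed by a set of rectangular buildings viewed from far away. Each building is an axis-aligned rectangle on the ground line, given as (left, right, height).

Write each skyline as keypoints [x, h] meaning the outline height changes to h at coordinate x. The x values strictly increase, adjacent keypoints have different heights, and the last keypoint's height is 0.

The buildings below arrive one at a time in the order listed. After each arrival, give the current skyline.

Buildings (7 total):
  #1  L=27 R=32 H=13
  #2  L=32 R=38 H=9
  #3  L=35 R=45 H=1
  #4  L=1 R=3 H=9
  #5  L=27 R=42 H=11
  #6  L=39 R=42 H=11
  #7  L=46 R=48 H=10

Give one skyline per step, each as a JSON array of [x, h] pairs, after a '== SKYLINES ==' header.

== SKYLINES ==
[[27,13],[32,0]]
[[27,13],[32,9],[38,0]]
[[27,13],[32,9],[38,1],[45,0]]
[[1,9],[3,0],[27,13],[32,9],[38,1],[45,0]]
[[1,9],[3,0],[27,13],[32,11],[42,1],[45,0]]
[[1,9],[3,0],[27,13],[32,11],[42,1],[45,0]]
[[1,9],[3,0],[27,13],[32,11],[42,1],[45,0],[46,10],[48,0]]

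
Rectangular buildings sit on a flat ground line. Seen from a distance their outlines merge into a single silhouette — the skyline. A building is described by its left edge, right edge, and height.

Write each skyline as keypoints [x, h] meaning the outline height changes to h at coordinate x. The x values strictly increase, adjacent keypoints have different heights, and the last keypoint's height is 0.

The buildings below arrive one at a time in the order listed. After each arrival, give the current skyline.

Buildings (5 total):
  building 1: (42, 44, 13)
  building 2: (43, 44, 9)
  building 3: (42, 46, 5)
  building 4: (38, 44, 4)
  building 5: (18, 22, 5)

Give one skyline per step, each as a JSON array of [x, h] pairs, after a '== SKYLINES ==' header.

== SKYLINES ==
[[42,13],[44,0]]
[[42,13],[44,0]]
[[42,13],[44,5],[46,0]]
[[38,4],[42,13],[44,5],[46,0]]
[[18,5],[22,0],[38,4],[42,13],[44,5],[46,0]]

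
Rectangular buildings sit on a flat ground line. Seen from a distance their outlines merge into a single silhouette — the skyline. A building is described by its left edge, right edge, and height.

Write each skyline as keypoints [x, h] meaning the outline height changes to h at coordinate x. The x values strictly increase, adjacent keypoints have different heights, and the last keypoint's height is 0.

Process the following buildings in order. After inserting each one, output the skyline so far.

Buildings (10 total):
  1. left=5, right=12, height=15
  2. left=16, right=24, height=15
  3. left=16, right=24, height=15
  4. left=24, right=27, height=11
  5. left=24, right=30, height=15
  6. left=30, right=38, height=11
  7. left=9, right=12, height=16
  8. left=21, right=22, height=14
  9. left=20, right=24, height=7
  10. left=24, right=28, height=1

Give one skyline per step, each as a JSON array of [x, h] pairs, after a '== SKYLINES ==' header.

== SKYLINES ==
[[5,15],[12,0]]
[[5,15],[12,0],[16,15],[24,0]]
[[5,15],[12,0],[16,15],[24,0]]
[[5,15],[12,0],[16,15],[24,11],[27,0]]
[[5,15],[12,0],[16,15],[30,0]]
[[5,15],[12,0],[16,15],[30,11],[38,0]]
[[5,15],[9,16],[12,0],[16,15],[30,11],[38,0]]
[[5,15],[9,16],[12,0],[16,15],[30,11],[38,0]]
[[5,15],[9,16],[12,0],[16,15],[30,11],[38,0]]
[[5,15],[9,16],[12,0],[16,15],[30,11],[38,0]]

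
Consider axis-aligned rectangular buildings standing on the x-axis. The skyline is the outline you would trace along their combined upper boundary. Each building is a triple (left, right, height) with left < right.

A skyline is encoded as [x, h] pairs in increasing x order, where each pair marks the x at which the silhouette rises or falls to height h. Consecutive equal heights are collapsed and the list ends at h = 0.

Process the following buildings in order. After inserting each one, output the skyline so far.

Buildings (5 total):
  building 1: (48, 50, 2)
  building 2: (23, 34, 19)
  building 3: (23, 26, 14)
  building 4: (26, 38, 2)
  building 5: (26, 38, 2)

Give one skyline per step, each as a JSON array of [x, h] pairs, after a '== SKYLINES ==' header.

== SKYLINES ==
[[48,2],[50,0]]
[[23,19],[34,0],[48,2],[50,0]]
[[23,19],[34,0],[48,2],[50,0]]
[[23,19],[34,2],[38,0],[48,2],[50,0]]
[[23,19],[34,2],[38,0],[48,2],[50,0]]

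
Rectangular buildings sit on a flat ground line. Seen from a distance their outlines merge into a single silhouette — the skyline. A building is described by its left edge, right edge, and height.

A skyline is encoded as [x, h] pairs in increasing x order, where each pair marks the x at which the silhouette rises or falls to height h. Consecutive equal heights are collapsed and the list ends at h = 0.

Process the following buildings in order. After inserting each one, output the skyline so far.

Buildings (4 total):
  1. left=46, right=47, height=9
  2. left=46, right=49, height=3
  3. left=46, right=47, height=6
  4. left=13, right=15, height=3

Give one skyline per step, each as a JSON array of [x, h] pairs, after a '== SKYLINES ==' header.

== SKYLINES ==
[[46,9],[47,0]]
[[46,9],[47,3],[49,0]]
[[46,9],[47,3],[49,0]]
[[13,3],[15,0],[46,9],[47,3],[49,0]]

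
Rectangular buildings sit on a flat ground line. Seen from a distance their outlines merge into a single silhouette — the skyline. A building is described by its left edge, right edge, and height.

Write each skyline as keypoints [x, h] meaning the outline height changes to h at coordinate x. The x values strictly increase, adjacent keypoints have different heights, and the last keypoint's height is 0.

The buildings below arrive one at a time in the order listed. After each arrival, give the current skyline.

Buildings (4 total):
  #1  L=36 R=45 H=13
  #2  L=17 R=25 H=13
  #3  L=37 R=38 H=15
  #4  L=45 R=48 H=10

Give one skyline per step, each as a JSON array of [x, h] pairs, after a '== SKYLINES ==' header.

== SKYLINES ==
[[36,13],[45,0]]
[[17,13],[25,0],[36,13],[45,0]]
[[17,13],[25,0],[36,13],[37,15],[38,13],[45,0]]
[[17,13],[25,0],[36,13],[37,15],[38,13],[45,10],[48,0]]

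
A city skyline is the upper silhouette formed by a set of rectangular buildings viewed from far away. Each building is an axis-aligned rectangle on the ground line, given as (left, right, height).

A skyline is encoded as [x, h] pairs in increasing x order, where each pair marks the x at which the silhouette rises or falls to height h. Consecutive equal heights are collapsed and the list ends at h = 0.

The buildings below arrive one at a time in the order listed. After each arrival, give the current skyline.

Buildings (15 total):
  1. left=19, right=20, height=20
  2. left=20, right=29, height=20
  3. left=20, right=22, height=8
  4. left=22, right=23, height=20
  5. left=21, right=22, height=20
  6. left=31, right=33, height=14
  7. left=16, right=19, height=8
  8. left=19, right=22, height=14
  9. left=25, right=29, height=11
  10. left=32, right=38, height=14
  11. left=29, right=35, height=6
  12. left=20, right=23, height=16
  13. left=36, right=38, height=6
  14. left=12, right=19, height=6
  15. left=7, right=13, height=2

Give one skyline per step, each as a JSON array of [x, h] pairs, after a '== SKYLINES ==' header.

== SKYLINES ==
[[19,20],[20,0]]
[[19,20],[29,0]]
[[19,20],[29,0]]
[[19,20],[29,0]]
[[19,20],[29,0]]
[[19,20],[29,0],[31,14],[33,0]]
[[16,8],[19,20],[29,0],[31,14],[33,0]]
[[16,8],[19,20],[29,0],[31,14],[33,0]]
[[16,8],[19,20],[29,0],[31,14],[33,0]]
[[16,8],[19,20],[29,0],[31,14],[38,0]]
[[16,8],[19,20],[29,6],[31,14],[38,0]]
[[16,8],[19,20],[29,6],[31,14],[38,0]]
[[16,8],[19,20],[29,6],[31,14],[38,0]]
[[12,6],[16,8],[19,20],[29,6],[31,14],[38,0]]
[[7,2],[12,6],[16,8],[19,20],[29,6],[31,14],[38,0]]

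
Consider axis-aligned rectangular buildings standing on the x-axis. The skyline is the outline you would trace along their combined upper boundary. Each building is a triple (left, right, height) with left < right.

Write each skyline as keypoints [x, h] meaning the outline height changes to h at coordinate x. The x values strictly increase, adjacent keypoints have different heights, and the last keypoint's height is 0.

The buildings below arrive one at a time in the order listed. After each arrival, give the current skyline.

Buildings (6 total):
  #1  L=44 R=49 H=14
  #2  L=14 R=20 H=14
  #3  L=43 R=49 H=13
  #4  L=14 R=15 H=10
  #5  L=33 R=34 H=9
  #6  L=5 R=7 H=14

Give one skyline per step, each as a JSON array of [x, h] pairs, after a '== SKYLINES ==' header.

== SKYLINES ==
[[44,14],[49,0]]
[[14,14],[20,0],[44,14],[49,0]]
[[14,14],[20,0],[43,13],[44,14],[49,0]]
[[14,14],[20,0],[43,13],[44,14],[49,0]]
[[14,14],[20,0],[33,9],[34,0],[43,13],[44,14],[49,0]]
[[5,14],[7,0],[14,14],[20,0],[33,9],[34,0],[43,13],[44,14],[49,0]]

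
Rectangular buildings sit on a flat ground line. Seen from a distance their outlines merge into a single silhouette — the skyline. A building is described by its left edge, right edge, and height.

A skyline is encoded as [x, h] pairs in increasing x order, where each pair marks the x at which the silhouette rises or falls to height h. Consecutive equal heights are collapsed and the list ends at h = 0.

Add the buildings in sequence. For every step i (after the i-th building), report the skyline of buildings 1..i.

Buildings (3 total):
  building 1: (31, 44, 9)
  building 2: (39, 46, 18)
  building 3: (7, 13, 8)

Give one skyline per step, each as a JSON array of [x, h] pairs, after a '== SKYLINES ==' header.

== SKYLINES ==
[[31,9],[44,0]]
[[31,9],[39,18],[46,0]]
[[7,8],[13,0],[31,9],[39,18],[46,0]]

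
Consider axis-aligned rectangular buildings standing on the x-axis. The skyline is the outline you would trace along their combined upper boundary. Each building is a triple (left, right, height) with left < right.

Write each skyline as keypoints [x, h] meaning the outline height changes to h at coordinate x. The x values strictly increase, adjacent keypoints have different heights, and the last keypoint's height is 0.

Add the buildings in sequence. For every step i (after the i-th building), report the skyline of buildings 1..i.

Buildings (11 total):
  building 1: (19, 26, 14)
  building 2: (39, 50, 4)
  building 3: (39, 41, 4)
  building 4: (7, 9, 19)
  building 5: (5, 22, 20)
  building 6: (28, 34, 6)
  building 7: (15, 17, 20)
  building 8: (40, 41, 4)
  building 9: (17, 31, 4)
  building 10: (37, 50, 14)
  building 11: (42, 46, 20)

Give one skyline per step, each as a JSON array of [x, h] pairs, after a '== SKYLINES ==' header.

== SKYLINES ==
[[19,14],[26,0]]
[[19,14],[26,0],[39,4],[50,0]]
[[19,14],[26,0],[39,4],[50,0]]
[[7,19],[9,0],[19,14],[26,0],[39,4],[50,0]]
[[5,20],[22,14],[26,0],[39,4],[50,0]]
[[5,20],[22,14],[26,0],[28,6],[34,0],[39,4],[50,0]]
[[5,20],[22,14],[26,0],[28,6],[34,0],[39,4],[50,0]]
[[5,20],[22,14],[26,0],[28,6],[34,0],[39,4],[50,0]]
[[5,20],[22,14],[26,4],[28,6],[34,0],[39,4],[50,0]]
[[5,20],[22,14],[26,4],[28,6],[34,0],[37,14],[50,0]]
[[5,20],[22,14],[26,4],[28,6],[34,0],[37,14],[42,20],[46,14],[50,0]]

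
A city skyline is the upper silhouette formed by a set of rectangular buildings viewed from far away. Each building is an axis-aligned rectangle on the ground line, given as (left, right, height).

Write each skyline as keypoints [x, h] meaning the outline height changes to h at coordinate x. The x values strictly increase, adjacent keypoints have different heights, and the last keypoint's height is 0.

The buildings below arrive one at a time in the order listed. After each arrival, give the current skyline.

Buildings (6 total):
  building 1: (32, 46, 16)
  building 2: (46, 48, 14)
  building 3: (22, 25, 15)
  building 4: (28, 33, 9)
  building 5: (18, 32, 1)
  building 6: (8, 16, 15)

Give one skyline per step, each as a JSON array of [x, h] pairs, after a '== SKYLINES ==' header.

== SKYLINES ==
[[32,16],[46,0]]
[[32,16],[46,14],[48,0]]
[[22,15],[25,0],[32,16],[46,14],[48,0]]
[[22,15],[25,0],[28,9],[32,16],[46,14],[48,0]]
[[18,1],[22,15],[25,1],[28,9],[32,16],[46,14],[48,0]]
[[8,15],[16,0],[18,1],[22,15],[25,1],[28,9],[32,16],[46,14],[48,0]]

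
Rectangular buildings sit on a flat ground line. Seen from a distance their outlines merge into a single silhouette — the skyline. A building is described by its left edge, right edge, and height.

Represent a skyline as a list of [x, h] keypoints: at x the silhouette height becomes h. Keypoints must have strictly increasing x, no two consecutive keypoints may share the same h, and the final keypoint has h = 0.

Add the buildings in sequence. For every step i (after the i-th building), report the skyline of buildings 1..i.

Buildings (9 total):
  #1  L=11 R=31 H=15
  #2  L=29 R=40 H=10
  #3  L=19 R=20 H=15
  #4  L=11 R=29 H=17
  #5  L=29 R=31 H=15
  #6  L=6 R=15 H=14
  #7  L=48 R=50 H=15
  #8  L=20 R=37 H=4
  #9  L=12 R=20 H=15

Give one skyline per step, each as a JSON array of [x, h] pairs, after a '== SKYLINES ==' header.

== SKYLINES ==
[[11,15],[31,0]]
[[11,15],[31,10],[40,0]]
[[11,15],[31,10],[40,0]]
[[11,17],[29,15],[31,10],[40,0]]
[[11,17],[29,15],[31,10],[40,0]]
[[6,14],[11,17],[29,15],[31,10],[40,0]]
[[6,14],[11,17],[29,15],[31,10],[40,0],[48,15],[50,0]]
[[6,14],[11,17],[29,15],[31,10],[40,0],[48,15],[50,0]]
[[6,14],[11,17],[29,15],[31,10],[40,0],[48,15],[50,0]]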